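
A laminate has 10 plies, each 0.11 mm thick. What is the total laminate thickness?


h = n * t_ply = 10 * 0.11 = 1.1 mm

1.1 mm


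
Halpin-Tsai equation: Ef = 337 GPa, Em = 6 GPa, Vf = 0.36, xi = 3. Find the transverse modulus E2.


eta = (Ef/Em - 1)/(Ef/Em + xi) = (56.1667 - 1)/(56.1667 + 3) = 0.9324
E2 = Em*(1+xi*eta*Vf)/(1-eta*Vf) = 18.13 GPa

18.13 GPa


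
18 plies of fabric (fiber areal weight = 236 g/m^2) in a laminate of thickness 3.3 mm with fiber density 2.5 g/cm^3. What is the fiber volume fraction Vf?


Vf = n * FAW / (rho_f * h * 1000) = 18 * 236 / (2.5 * 3.3 * 1000) = 0.5149

0.5149


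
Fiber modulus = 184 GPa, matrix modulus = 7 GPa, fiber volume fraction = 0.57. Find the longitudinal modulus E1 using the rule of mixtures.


E1 = Ef*Vf + Em*(1-Vf) = 184*0.57 + 7*0.43 = 107.89 GPa

107.89 GPa


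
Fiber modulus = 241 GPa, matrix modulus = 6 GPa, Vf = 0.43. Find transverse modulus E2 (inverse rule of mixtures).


1/E2 = Vf/Ef + (1-Vf)/Em = 0.43/241 + 0.57/6
E2 = 10.33 GPa

10.33 GPa


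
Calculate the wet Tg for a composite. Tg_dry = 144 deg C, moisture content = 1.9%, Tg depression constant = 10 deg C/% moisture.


Tg_wet = Tg_dry - k*moisture = 144 - 10*1.9 = 125.0 deg C

125.0 deg C


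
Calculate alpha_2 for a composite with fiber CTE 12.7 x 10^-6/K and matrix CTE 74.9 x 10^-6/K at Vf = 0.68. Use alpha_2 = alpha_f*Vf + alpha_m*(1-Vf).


alpha_2 = alpha_f*Vf + alpha_m*(1-Vf) = 12.7*0.68 + 74.9*0.32 = 32.6 x 10^-6/K

32.6 x 10^-6/K


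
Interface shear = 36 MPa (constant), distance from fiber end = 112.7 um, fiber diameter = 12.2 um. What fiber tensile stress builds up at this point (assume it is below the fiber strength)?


Force balance: sigma_f * (pi*d^2/4) = tau * (pi*d) * x  ->  sigma_f = 4 * tau * x / d
sigma_f = 4 * 36 * 112.7 / 12.2 = 1330.2 MPa

1330.2 MPa


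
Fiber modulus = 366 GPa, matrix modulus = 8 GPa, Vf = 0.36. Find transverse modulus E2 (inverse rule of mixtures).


1/E2 = Vf/Ef + (1-Vf)/Em = 0.36/366 + 0.64/8
E2 = 12.35 GPa

12.35 GPa


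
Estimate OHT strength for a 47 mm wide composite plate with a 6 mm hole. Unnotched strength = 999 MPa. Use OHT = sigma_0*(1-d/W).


OHT = sigma_0*(1-d/W) = 999*(1-6/47) = 871.5 MPa

871.5 MPa


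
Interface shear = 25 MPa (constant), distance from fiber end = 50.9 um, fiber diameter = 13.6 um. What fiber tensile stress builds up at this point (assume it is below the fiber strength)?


Force balance: sigma_f * (pi*d^2/4) = tau * (pi*d) * x  ->  sigma_f = 4 * tau * x / d
sigma_f = 4 * 25 * 50.9 / 13.6 = 374.3 MPa

374.3 MPa


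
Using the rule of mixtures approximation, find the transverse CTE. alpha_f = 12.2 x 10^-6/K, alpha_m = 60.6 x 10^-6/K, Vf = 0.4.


alpha_2 = alpha_f*Vf + alpha_m*(1-Vf) = 12.2*0.4 + 60.6*0.6 = 41.2 x 10^-6/K

41.2 x 10^-6/K


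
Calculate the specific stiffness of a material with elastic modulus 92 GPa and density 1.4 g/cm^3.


Specific stiffness = E/rho = 92/1.4 = 65.7 GPa/(g/cm^3)

65.7 GPa/(g/cm^3)


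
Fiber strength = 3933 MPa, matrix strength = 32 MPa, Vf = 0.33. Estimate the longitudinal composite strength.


sigma_1 = sigma_f*Vf + sigma_m*(1-Vf) = 3933*0.33 + 32*0.67 = 1319.3 MPa

1319.3 MPa


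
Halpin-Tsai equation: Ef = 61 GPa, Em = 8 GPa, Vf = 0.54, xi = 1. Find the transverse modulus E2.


eta = (Ef/Em - 1)/(Ef/Em + xi) = (7.625 - 1)/(7.625 + 1) = 0.7681
E2 = Em*(1+xi*eta*Vf)/(1-eta*Vf) = 19.34 GPa

19.34 GPa


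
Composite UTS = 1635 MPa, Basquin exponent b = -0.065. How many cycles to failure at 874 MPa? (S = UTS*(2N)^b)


N = 0.5 * (S/UTS)^(1/b) = 0.5 * (874/1635)^(1/-0.065) = 7650.3744 cycles

7650.3744 cycles


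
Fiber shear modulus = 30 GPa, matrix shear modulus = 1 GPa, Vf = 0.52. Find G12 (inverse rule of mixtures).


1/G12 = Vf/Gf + (1-Vf)/Gm = 0.52/30 + 0.48/1
G12 = 2.01 GPa

2.01 GPa


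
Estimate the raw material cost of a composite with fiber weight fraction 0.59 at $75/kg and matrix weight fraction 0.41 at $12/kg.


Cost = cost_f*Wf + cost_m*Wm = 75*0.59 + 12*0.41 = $49.17/kg

$49.17/kg


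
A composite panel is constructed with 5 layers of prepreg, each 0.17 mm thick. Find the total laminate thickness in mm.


h = n * t_ply = 5 * 0.17 = 0.85 mm

0.85 mm


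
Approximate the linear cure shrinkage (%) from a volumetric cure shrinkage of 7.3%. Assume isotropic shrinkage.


Linear shrinkage ≈ vol_shrink/3 = 7.3/3 = 2.433%

2.433%


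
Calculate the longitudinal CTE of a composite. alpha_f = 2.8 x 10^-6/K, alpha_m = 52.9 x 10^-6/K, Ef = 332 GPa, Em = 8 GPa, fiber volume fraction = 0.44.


E1 = Ef*Vf + Em*(1-Vf) = 150.56
alpha_1 = (alpha_f*Ef*Vf + alpha_m*Em*(1-Vf))/E1 = 4.29 x 10^-6/K

4.29 x 10^-6/K


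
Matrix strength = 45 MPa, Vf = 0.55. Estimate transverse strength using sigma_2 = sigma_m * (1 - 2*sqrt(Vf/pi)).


factor = 1 - 2*sqrt(0.55/pi) = 0.1632
sigma_2 = 45 * 0.1632 = 7.34 MPa

7.34 MPa


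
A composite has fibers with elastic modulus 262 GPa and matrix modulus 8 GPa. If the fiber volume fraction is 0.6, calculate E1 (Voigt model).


E1 = Ef*Vf + Em*(1-Vf) = 262*0.6 + 8*0.4 = 160.4 GPa

160.4 GPa


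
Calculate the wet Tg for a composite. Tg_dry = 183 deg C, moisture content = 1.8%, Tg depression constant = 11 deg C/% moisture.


Tg_wet = Tg_dry - k*moisture = 183 - 11*1.8 = 163.2 deg C

163.2 deg C


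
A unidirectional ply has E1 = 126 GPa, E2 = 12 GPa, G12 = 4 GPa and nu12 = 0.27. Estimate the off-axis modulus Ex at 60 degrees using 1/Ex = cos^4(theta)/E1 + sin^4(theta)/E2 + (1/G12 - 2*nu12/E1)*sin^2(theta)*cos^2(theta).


cos^4(60) = 0.0625, sin^4(60) = 0.5625, sin^2(60)*cos^2(60) = 0.1875
1/G12 - 2*nu12/E1 = 1/4 - 2*0.27/126 = 0.245714 GPa^-1
1/Ex = 0.0625/126 + 0.5625/12 + 0.245714*0.1875 = 0.0934425 GPa^-1
Ex = 10.7 GPa

10.7 GPa


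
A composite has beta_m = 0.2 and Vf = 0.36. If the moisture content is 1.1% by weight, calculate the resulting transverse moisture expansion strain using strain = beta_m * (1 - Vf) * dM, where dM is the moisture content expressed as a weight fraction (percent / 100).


dM = 1.1/100 = 0.011
strain = beta_m * (1-Vf) * dM = 0.2 * 0.64 * 0.011 = 0.001408

0.001408


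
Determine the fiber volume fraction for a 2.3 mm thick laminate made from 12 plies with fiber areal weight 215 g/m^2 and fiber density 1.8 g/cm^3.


Vf = n * FAW / (rho_f * h * 1000) = 12 * 215 / (1.8 * 2.3 * 1000) = 0.6232

0.6232


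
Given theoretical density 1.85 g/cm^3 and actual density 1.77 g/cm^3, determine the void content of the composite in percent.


Void% = (rho_theo - rho_actual)/rho_theo * 100 = (1.85 - 1.77)/1.85 * 100 = 4.32%

4.32%


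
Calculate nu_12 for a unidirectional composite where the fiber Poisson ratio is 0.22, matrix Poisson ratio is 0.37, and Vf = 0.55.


nu_12 = nu_f*Vf + nu_m*(1-Vf) = 0.22*0.55 + 0.37*0.45 = 0.2875

0.2875


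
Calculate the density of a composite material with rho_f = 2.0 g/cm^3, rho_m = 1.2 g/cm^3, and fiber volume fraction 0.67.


rho_c = rho_f*Vf + rho_m*(1-Vf) = 2.0*0.67 + 1.2*0.33 = 1.736 g/cm^3

1.736 g/cm^3


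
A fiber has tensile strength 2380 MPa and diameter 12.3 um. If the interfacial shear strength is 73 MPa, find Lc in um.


Lc = sigma_f * d / (2 * tau_i) = 2380 * 12.3 / (2 * 73) = 200.5 um

200.5 um


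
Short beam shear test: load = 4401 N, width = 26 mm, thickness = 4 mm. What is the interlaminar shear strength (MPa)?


ILSS = 3F/(4bh) = 3*4401/(4*26*4) = 31.74 MPa

31.74 MPa


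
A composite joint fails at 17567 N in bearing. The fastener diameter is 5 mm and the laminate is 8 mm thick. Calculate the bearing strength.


sigma_br = F/(d*h) = 17567/(5*8) = 439.2 MPa

439.2 MPa


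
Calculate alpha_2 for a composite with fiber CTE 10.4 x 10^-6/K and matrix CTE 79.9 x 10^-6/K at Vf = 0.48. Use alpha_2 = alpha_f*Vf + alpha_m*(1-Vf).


alpha_2 = alpha_f*Vf + alpha_m*(1-Vf) = 10.4*0.48 + 79.9*0.52 = 46.5 x 10^-6/K

46.5 x 10^-6/K


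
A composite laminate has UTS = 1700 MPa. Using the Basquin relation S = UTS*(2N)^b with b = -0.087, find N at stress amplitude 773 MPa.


N = 0.5 * (S/UTS)^(1/b) = 0.5 * (773/1700)^(1/-0.087) = 4296.3668 cycles

4296.3668 cycles


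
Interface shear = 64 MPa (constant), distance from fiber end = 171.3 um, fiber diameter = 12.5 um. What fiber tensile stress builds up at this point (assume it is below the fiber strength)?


Force balance: sigma_f * (pi*d^2/4) = tau * (pi*d) * x  ->  sigma_f = 4 * tau * x / d
sigma_f = 4 * 64 * 171.3 / 12.5 = 3508.2 MPa

3508.2 MPa


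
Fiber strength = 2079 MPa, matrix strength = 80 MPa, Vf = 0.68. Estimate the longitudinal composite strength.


sigma_1 = sigma_f*Vf + sigma_m*(1-Vf) = 2079*0.68 + 80*0.32 = 1439.3 MPa

1439.3 MPa


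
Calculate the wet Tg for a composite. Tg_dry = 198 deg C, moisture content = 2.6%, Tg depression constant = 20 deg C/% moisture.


Tg_wet = Tg_dry - k*moisture = 198 - 20*2.6 = 146.0 deg C

146.0 deg C


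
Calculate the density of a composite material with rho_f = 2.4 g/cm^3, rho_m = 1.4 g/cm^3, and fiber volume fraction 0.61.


rho_c = rho_f*Vf + rho_m*(1-Vf) = 2.4*0.61 + 1.4*0.39 = 2.01 g/cm^3

2.01 g/cm^3


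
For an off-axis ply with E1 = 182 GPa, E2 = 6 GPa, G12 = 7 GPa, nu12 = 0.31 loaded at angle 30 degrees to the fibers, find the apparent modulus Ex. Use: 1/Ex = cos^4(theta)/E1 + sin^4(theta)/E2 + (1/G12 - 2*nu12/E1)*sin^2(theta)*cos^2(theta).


cos^4(30) = 0.5625, sin^4(30) = 0.0625, sin^2(30)*cos^2(30) = 0.1875
1/G12 - 2*nu12/E1 = 1/7 - 2*0.31/182 = 0.139451 GPa^-1
1/Ex = 0.5625/182 + 0.0625/6 + 0.139451*0.1875 = 0.0396543 GPa^-1
Ex = 25.22 GPa

25.22 GPa


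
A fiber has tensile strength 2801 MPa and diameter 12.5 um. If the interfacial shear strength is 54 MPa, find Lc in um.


Lc = sigma_f * d / (2 * tau_i) = 2801 * 12.5 / (2 * 54) = 324.2 um

324.2 um


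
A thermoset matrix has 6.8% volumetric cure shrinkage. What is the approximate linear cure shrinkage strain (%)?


Linear shrinkage ≈ vol_shrink/3 = 6.8/3 = 2.267%

2.267%


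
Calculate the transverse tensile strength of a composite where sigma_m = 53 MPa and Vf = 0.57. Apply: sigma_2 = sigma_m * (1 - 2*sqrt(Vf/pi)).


factor = 1 - 2*sqrt(0.57/pi) = 0.1481
sigma_2 = 53 * 0.1481 = 7.85 MPa

7.85 MPa


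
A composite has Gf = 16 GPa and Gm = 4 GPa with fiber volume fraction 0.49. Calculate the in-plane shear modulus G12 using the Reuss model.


1/G12 = Vf/Gf + (1-Vf)/Gm = 0.49/16 + 0.51/4
G12 = 6.32 GPa

6.32 GPa


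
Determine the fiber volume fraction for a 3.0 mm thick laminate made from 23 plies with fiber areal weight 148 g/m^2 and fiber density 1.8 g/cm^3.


Vf = n * FAW / (rho_f * h * 1000) = 23 * 148 / (1.8 * 3.0 * 1000) = 0.6304

0.6304


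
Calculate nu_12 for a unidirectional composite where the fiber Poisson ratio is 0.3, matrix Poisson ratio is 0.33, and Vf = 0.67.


nu_12 = nu_f*Vf + nu_m*(1-Vf) = 0.3*0.67 + 0.33*0.33 = 0.3099

0.3099


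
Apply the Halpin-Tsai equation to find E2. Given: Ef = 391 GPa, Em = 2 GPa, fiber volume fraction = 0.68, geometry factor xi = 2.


eta = (Ef/Em - 1)/(Ef/Em + xi) = (195.5 - 1)/(195.5 + 2) = 0.9848
E2 = Em*(1+xi*eta*Vf)/(1-eta*Vf) = 14.16 GPa

14.16 GPa


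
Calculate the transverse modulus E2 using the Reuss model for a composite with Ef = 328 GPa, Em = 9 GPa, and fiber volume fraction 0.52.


1/E2 = Vf/Ef + (1-Vf)/Em = 0.52/328 + 0.48/9
E2 = 18.21 GPa

18.21 GPa


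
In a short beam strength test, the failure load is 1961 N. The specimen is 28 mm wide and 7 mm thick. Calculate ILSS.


ILSS = 3F/(4bh) = 3*1961/(4*28*7) = 7.5 MPa

7.5 MPa


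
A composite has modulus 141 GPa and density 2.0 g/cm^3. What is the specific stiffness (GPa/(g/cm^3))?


Specific stiffness = E/rho = 141/2.0 = 70.5 GPa/(g/cm^3)

70.5 GPa/(g/cm^3)


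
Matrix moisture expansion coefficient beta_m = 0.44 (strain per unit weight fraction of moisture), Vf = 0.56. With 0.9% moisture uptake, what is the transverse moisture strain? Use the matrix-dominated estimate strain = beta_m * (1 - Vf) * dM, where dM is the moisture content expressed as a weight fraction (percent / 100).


dM = 0.9/100 = 0.009
strain = beta_m * (1-Vf) * dM = 0.44 * 0.44 * 0.009 = 0.0017424

0.0017424


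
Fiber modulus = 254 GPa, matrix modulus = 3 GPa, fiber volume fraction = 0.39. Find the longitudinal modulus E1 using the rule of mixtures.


E1 = Ef*Vf + Em*(1-Vf) = 254*0.39 + 3*0.61 = 100.89 GPa

100.89 GPa


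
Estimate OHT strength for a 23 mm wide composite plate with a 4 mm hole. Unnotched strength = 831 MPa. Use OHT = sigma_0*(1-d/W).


OHT = sigma_0*(1-d/W) = 831*(1-4/23) = 686.5 MPa

686.5 MPa


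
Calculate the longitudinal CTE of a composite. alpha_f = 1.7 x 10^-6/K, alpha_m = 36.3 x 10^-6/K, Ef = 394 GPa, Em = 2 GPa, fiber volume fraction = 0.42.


E1 = Ef*Vf + Em*(1-Vf) = 166.64
alpha_1 = (alpha_f*Ef*Vf + alpha_m*Em*(1-Vf))/E1 = 1.94 x 10^-6/K

1.94 x 10^-6/K


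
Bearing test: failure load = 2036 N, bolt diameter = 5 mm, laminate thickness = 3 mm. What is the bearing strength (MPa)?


sigma_br = F/(d*h) = 2036/(5*3) = 135.7 MPa

135.7 MPa


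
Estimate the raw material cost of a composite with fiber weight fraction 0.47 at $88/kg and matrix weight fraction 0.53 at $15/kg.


Cost = cost_f*Wf + cost_m*Wm = 88*0.47 + 15*0.53 = $49.31/kg

$49.31/kg


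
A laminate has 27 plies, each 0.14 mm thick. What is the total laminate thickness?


h = n * t_ply = 27 * 0.14 = 3.78 mm

3.78 mm


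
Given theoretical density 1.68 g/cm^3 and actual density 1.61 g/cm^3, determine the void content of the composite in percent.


Void% = (rho_theo - rho_actual)/rho_theo * 100 = (1.68 - 1.61)/1.68 * 100 = 4.17%

4.17%


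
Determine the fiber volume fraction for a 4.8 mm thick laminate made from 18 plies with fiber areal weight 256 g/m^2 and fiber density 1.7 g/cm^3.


Vf = n * FAW / (rho_f * h * 1000) = 18 * 256 / (1.7 * 4.8 * 1000) = 0.5647

0.5647


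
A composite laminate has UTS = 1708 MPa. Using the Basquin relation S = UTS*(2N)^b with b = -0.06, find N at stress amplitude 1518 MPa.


N = 0.5 * (S/UTS)^(1/b) = 0.5 * (1518/1708)^(1/-0.06) = 3.5692 cycles

3.5692 cycles


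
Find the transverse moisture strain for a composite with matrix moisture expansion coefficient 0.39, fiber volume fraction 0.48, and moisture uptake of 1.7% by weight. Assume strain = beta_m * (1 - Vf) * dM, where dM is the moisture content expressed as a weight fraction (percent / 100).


dM = 1.7/100 = 0.017
strain = beta_m * (1-Vf) * dM = 0.39 * 0.52 * 0.017 = 0.0034476

0.0034476


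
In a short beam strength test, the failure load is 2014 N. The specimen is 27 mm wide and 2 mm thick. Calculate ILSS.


ILSS = 3F/(4bh) = 3*2014/(4*27*2) = 27.97 MPa

27.97 MPa


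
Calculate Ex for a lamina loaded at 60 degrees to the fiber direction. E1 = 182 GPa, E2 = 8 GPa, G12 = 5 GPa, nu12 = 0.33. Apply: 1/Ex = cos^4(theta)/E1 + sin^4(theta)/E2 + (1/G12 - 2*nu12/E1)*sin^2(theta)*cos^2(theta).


cos^4(60) = 0.0625, sin^4(60) = 0.5625, sin^2(60)*cos^2(60) = 0.1875
1/G12 - 2*nu12/E1 = 1/5 - 2*0.33/182 = 0.196374 GPa^-1
1/Ex = 0.0625/182 + 0.5625/8 + 0.196374*0.1875 = 0.107476 GPa^-1
Ex = 9.3 GPa

9.3 GPa


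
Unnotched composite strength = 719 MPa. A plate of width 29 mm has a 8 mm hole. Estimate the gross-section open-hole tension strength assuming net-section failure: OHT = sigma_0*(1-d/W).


OHT = sigma_0*(1-d/W) = 719*(1-8/29) = 520.7 MPa

520.7 MPa


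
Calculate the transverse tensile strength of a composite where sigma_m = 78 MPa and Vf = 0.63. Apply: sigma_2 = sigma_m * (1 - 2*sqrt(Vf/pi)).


factor = 1 - 2*sqrt(0.63/pi) = 0.1044
sigma_2 = 78 * 0.1044 = 8.14 MPa

8.14 MPa


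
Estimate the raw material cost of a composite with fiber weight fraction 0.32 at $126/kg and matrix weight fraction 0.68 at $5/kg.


Cost = cost_f*Wf + cost_m*Wm = 126*0.32 + 5*0.68 = $43.72/kg

$43.72/kg


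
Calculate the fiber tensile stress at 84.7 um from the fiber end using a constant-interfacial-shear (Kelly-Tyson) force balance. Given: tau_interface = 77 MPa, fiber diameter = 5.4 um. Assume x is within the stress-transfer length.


Force balance: sigma_f * (pi*d^2/4) = tau * (pi*d) * x  ->  sigma_f = 4 * tau * x / d
sigma_f = 4 * 77 * 84.7 / 5.4 = 4831.0 MPa

4831.0 MPa


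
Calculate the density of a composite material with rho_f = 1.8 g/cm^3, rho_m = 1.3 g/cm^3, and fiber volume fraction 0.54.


rho_c = rho_f*Vf + rho_m*(1-Vf) = 1.8*0.54 + 1.3*0.46 = 1.57 g/cm^3

1.57 g/cm^3


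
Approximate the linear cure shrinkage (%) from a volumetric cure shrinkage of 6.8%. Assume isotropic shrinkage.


Linear shrinkage ≈ vol_shrink/3 = 6.8/3 = 2.267%

2.267%


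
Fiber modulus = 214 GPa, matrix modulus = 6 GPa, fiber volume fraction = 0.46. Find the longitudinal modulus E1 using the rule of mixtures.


E1 = Ef*Vf + Em*(1-Vf) = 214*0.46 + 6*0.54 = 101.68 GPa

101.68 GPa


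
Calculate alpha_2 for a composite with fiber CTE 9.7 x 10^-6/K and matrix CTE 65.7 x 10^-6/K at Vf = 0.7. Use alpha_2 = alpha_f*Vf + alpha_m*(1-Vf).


alpha_2 = alpha_f*Vf + alpha_m*(1-Vf) = 9.7*0.7 + 65.7*0.3 = 26.5 x 10^-6/K

26.5 x 10^-6/K


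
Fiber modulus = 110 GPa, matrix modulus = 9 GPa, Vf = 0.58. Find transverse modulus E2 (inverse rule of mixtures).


1/E2 = Vf/Ef + (1-Vf)/Em = 0.58/110 + 0.42/9
E2 = 19.25 GPa

19.25 GPa


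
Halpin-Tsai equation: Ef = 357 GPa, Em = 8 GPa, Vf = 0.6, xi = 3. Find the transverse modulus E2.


eta = (Ef/Em - 1)/(Ef/Em + xi) = (44.625 - 1)/(44.625 + 3) = 0.916
E2 = Em*(1+xi*eta*Vf)/(1-eta*Vf) = 47.05 GPa

47.05 GPa


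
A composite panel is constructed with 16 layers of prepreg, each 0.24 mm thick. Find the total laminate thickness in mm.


h = n * t_ply = 16 * 0.24 = 3.84 mm

3.84 mm


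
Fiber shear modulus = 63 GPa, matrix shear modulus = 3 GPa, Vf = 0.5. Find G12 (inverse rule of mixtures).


1/G12 = Vf/Gf + (1-Vf)/Gm = 0.5/63 + 0.5/3
G12 = 5.73 GPa

5.73 GPa


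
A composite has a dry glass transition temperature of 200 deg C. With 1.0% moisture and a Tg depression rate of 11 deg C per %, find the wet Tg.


Tg_wet = Tg_dry - k*moisture = 200 - 11*1.0 = 189.0 deg C

189.0 deg C


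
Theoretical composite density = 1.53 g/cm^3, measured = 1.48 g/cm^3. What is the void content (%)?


Void% = (rho_theo - rho_actual)/rho_theo * 100 = (1.53 - 1.48)/1.53 * 100 = 3.27%

3.27%


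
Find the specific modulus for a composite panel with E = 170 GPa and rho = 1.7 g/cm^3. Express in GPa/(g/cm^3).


Specific stiffness = E/rho = 170/1.7 = 100.0 GPa/(g/cm^3)

100.0 GPa/(g/cm^3)


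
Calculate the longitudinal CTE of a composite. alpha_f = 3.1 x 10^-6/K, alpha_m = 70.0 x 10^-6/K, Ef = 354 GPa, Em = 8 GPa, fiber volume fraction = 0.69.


E1 = Ef*Vf + Em*(1-Vf) = 246.74
alpha_1 = (alpha_f*Ef*Vf + alpha_m*Em*(1-Vf))/E1 = 3.77 x 10^-6/K

3.77 x 10^-6/K


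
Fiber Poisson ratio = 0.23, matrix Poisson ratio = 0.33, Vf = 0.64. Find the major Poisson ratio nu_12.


nu_12 = nu_f*Vf + nu_m*(1-Vf) = 0.23*0.64 + 0.33*0.36 = 0.266

0.266


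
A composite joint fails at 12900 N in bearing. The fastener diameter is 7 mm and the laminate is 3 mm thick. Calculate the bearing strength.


sigma_br = F/(d*h) = 12900/(7*3) = 614.3 MPa

614.3 MPa


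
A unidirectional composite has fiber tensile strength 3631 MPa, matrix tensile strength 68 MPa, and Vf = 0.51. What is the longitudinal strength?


sigma_1 = sigma_f*Vf + sigma_m*(1-Vf) = 3631*0.51 + 68*0.49 = 1885.1 MPa

1885.1 MPa


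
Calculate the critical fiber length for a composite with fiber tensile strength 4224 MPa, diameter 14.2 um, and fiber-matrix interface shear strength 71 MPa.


Lc = sigma_f * d / (2 * tau_i) = 4224 * 14.2 / (2 * 71) = 422.4 um

422.4 um


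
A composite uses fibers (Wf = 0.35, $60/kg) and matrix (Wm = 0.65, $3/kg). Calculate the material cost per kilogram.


Cost = cost_f*Wf + cost_m*Wm = 60*0.35 + 3*0.65 = $22.95/kg

$22.95/kg


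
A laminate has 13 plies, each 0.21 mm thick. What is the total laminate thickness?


h = n * t_ply = 13 * 0.21 = 2.73 mm

2.73 mm


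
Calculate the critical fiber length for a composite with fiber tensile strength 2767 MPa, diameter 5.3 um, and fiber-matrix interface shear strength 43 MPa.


Lc = sigma_f * d / (2 * tau_i) = 2767 * 5.3 / (2 * 43) = 170.5 um

170.5 um


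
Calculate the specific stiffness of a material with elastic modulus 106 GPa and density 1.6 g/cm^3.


Specific stiffness = E/rho = 106/1.6 = 66.3 GPa/(g/cm^3)

66.3 GPa/(g/cm^3)


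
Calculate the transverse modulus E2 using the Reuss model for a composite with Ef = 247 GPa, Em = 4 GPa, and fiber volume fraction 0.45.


1/E2 = Vf/Ef + (1-Vf)/Em = 0.45/247 + 0.55/4
E2 = 7.18 GPa

7.18 GPa


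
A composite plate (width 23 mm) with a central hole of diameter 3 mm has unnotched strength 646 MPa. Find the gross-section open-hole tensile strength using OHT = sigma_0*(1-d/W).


OHT = sigma_0*(1-d/W) = 646*(1-3/23) = 561.7 MPa

561.7 MPa


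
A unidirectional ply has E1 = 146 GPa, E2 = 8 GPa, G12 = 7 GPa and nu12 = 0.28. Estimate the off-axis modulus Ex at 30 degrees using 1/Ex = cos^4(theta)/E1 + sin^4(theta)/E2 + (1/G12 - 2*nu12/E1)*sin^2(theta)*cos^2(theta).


cos^4(30) = 0.5625, sin^4(30) = 0.0625, sin^2(30)*cos^2(30) = 0.1875
1/G12 - 2*nu12/E1 = 1/7 - 2*0.28/146 = 0.139022 GPa^-1
1/Ex = 0.5625/146 + 0.0625/8 + 0.139022*0.1875 = 0.0377318 GPa^-1
Ex = 26.5 GPa

26.5 GPa


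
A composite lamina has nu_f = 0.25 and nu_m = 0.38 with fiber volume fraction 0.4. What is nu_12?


nu_12 = nu_f*Vf + nu_m*(1-Vf) = 0.25*0.4 + 0.38*0.6 = 0.328

0.328


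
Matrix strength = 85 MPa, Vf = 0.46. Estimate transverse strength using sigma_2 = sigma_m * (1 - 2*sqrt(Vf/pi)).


factor = 1 - 2*sqrt(0.46/pi) = 0.2347
sigma_2 = 85 * 0.2347 = 19.95 MPa

19.95 MPa


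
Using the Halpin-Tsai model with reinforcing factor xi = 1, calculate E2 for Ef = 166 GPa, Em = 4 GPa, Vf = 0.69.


eta = (Ef/Em - 1)/(Ef/Em + xi) = (41.5 - 1)/(41.5 + 1) = 0.9529
E2 = Em*(1+xi*eta*Vf)/(1-eta*Vf) = 19.36 GPa

19.36 GPa


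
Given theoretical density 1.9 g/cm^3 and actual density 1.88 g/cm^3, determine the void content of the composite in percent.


Void% = (rho_theo - rho_actual)/rho_theo * 100 = (1.9 - 1.88)/1.9 * 100 = 1.05%

1.05%


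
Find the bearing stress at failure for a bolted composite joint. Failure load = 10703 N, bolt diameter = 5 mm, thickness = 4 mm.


sigma_br = F/(d*h) = 10703/(5*4) = 535.2 MPa

535.2 MPa


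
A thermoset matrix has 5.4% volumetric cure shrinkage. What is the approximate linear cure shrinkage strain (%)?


Linear shrinkage ≈ vol_shrink/3 = 5.4/3 = 1.8%

1.8%


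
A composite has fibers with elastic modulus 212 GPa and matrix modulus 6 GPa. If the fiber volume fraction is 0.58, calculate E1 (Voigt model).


E1 = Ef*Vf + Em*(1-Vf) = 212*0.58 + 6*0.42 = 125.48 GPa

125.48 GPa


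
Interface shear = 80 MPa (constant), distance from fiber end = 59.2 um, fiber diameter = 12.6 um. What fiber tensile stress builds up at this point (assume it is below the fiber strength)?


Force balance: sigma_f * (pi*d^2/4) = tau * (pi*d) * x  ->  sigma_f = 4 * tau * x / d
sigma_f = 4 * 80 * 59.2 / 12.6 = 1503.5 MPa

1503.5 MPa


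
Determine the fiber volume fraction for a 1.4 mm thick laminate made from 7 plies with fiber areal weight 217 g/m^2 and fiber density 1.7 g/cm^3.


Vf = n * FAW / (rho_f * h * 1000) = 7 * 217 / (1.7 * 1.4 * 1000) = 0.6382

0.6382


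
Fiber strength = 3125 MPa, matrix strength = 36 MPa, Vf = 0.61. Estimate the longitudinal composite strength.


sigma_1 = sigma_f*Vf + sigma_m*(1-Vf) = 3125*0.61 + 36*0.39 = 1920.3 MPa

1920.3 MPa


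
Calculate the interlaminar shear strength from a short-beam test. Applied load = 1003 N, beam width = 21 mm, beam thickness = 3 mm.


ILSS = 3F/(4bh) = 3*1003/(4*21*3) = 11.94 MPa

11.94 MPa


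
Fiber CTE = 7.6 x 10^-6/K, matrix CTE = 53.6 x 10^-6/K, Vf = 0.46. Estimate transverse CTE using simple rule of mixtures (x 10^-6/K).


alpha_2 = alpha_f*Vf + alpha_m*(1-Vf) = 7.6*0.46 + 53.6*0.54 = 32.4 x 10^-6/K

32.4 x 10^-6/K


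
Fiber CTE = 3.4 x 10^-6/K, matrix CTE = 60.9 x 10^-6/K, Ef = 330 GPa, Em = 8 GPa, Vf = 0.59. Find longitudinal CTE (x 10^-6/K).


E1 = Ef*Vf + Em*(1-Vf) = 197.98
alpha_1 = (alpha_f*Ef*Vf + alpha_m*Em*(1-Vf))/E1 = 4.35 x 10^-6/K

4.35 x 10^-6/K


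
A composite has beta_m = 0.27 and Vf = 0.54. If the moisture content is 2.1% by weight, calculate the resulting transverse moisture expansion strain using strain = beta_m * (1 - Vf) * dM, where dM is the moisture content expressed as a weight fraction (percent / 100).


dM = 2.1/100 = 0.021
strain = beta_m * (1-Vf) * dM = 0.27 * 0.46 * 0.021 = 0.0026082

0.0026082


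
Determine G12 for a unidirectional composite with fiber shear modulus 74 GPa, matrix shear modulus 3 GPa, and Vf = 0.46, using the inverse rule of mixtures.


1/G12 = Vf/Gf + (1-Vf)/Gm = 0.46/74 + 0.54/3
G12 = 5.37 GPa

5.37 GPa


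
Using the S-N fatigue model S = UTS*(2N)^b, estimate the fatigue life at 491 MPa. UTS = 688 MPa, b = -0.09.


N = 0.5 * (S/UTS)^(1/b) = 0.5 * (491/688)^(1/-0.09) = 21.2239 cycles

21.2239 cycles


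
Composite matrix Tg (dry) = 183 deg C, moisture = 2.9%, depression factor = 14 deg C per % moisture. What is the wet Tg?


Tg_wet = Tg_dry - k*moisture = 183 - 14*2.9 = 142.4 deg C

142.4 deg C


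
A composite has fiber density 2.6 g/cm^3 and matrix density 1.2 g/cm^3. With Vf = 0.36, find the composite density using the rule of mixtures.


rho_c = rho_f*Vf + rho_m*(1-Vf) = 2.6*0.36 + 1.2*0.64 = 1.704 g/cm^3

1.704 g/cm^3


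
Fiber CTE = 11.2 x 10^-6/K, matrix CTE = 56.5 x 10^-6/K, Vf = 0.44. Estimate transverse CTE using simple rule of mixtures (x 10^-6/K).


alpha_2 = alpha_f*Vf + alpha_m*(1-Vf) = 11.2*0.44 + 56.5*0.56 = 36.6 x 10^-6/K

36.6 x 10^-6/K


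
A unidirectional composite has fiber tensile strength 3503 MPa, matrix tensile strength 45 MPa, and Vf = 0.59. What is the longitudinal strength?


sigma_1 = sigma_f*Vf + sigma_m*(1-Vf) = 3503*0.59 + 45*0.41 = 2085.2 MPa

2085.2 MPa


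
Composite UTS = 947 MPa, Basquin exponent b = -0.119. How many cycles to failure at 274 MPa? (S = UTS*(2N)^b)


N = 0.5 * (S/UTS)^(1/b) = 0.5 * (274/947)^(1/-0.119) = 16788.6401 cycles

16788.6401 cycles


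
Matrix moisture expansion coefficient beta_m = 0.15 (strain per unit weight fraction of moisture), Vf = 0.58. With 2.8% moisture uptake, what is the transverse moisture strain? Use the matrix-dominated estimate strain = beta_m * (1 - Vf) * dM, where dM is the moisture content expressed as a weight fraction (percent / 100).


dM = 2.8/100 = 0.028
strain = beta_m * (1-Vf) * dM = 0.15 * 0.42 * 0.028 = 0.001764

0.001764


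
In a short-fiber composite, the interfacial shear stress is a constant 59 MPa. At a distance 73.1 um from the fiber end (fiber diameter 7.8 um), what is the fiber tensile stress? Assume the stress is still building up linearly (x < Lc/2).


Force balance: sigma_f * (pi*d^2/4) = tau * (pi*d) * x  ->  sigma_f = 4 * tau * x / d
sigma_f = 4 * 59 * 73.1 / 7.8 = 2211.7 MPa

2211.7 MPa


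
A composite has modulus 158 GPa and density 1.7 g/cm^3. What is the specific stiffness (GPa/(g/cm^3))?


Specific stiffness = E/rho = 158/1.7 = 92.9 GPa/(g/cm^3)

92.9 GPa/(g/cm^3)


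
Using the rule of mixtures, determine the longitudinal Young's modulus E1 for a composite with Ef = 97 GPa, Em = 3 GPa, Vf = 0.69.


E1 = Ef*Vf + Em*(1-Vf) = 97*0.69 + 3*0.31 = 67.86 GPa

67.86 GPa


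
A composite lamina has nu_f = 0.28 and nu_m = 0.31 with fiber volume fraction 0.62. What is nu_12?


nu_12 = nu_f*Vf + nu_m*(1-Vf) = 0.28*0.62 + 0.31*0.38 = 0.2914

0.2914


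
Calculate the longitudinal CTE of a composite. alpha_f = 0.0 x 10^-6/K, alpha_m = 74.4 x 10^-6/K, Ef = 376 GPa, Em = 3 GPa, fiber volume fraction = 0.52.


E1 = Ef*Vf + Em*(1-Vf) = 196.96
alpha_1 = (alpha_f*Ef*Vf + alpha_m*Em*(1-Vf))/E1 = 0.54 x 10^-6/K

0.54 x 10^-6/K


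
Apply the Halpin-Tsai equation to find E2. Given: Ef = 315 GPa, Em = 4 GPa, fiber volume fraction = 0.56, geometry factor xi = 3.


eta = (Ef/Em - 1)/(Ef/Em + xi) = (78.75 - 1)/(78.75 + 3) = 0.9511
E2 = Em*(1+xi*eta*Vf)/(1-eta*Vf) = 22.23 GPa

22.23 GPa


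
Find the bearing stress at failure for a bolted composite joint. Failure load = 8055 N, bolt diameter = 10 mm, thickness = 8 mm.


sigma_br = F/(d*h) = 8055/(10*8) = 100.7 MPa

100.7 MPa


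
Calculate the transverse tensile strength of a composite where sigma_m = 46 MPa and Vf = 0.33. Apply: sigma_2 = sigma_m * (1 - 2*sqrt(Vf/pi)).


factor = 1 - 2*sqrt(0.33/pi) = 0.3518
sigma_2 = 46 * 0.3518 = 16.18 MPa

16.18 MPa


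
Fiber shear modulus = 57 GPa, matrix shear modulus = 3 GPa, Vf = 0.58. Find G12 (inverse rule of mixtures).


1/G12 = Vf/Gf + (1-Vf)/Gm = 0.58/57 + 0.42/3
G12 = 6.66 GPa

6.66 GPa


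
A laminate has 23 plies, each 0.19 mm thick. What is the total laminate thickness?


h = n * t_ply = 23 * 0.19 = 4.37 mm

4.37 mm


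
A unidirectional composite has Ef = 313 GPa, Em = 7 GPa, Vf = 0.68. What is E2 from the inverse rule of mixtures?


1/E2 = Vf/Ef + (1-Vf)/Em = 0.68/313 + 0.32/7
E2 = 20.88 GPa

20.88 GPa


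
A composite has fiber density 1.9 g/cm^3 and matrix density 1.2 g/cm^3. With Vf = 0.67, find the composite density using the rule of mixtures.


rho_c = rho_f*Vf + rho_m*(1-Vf) = 1.9*0.67 + 1.2*0.33 = 1.669 g/cm^3

1.669 g/cm^3


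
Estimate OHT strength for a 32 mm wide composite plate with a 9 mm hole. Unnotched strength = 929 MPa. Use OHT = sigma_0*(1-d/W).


OHT = sigma_0*(1-d/W) = 929*(1-9/32) = 667.7 MPa

667.7 MPa


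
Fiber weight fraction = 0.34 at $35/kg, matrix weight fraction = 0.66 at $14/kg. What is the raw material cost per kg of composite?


Cost = cost_f*Wf + cost_m*Wm = 35*0.34 + 14*0.66 = $21.14/kg

$21.14/kg


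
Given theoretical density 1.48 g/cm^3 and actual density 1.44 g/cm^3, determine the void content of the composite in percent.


Void% = (rho_theo - rho_actual)/rho_theo * 100 = (1.48 - 1.44)/1.48 * 100 = 2.7%

2.7%


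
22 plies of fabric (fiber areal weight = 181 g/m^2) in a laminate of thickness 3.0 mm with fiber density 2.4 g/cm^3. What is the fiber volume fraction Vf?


Vf = n * FAW / (rho_f * h * 1000) = 22 * 181 / (2.4 * 3.0 * 1000) = 0.5531

0.5531


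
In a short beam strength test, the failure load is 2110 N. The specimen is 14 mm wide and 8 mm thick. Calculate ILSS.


ILSS = 3F/(4bh) = 3*2110/(4*14*8) = 14.13 MPa

14.13 MPa


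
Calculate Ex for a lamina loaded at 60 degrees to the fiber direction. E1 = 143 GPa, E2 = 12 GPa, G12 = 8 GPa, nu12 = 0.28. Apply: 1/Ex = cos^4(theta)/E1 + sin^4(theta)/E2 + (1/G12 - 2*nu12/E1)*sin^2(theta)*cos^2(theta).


cos^4(60) = 0.0625, sin^4(60) = 0.5625, sin^2(60)*cos^2(60) = 0.1875
1/G12 - 2*nu12/E1 = 1/8 - 2*0.28/143 = 0.121084 GPa^-1
1/Ex = 0.0625/143 + 0.5625/12 + 0.121084*0.1875 = 0.0700153 GPa^-1
Ex = 14.28 GPa

14.28 GPa


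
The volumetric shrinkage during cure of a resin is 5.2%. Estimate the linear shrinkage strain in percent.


Linear shrinkage ≈ vol_shrink/3 = 5.2/3 = 1.733%

1.733%


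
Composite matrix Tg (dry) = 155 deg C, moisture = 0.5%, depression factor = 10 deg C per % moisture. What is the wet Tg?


Tg_wet = Tg_dry - k*moisture = 155 - 10*0.5 = 150.0 deg C

150.0 deg C


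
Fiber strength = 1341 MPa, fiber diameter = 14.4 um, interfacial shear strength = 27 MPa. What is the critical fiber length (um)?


Lc = sigma_f * d / (2 * tau_i) = 1341 * 14.4 / (2 * 27) = 357.6 um

357.6 um


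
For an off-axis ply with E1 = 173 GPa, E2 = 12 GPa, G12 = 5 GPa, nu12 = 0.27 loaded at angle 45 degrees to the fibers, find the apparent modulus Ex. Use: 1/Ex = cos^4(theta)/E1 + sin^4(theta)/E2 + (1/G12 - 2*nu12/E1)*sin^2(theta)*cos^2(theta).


cos^4(45) = 0.25, sin^4(45) = 0.25, sin^2(45)*cos^2(45) = 0.25
1/G12 - 2*nu12/E1 = 1/5 - 2*0.27/173 = 0.196879 GPa^-1
1/Ex = 0.25/173 + 0.25/12 + 0.196879*0.25 = 0.0714981 GPa^-1
Ex = 13.99 GPa

13.99 GPa


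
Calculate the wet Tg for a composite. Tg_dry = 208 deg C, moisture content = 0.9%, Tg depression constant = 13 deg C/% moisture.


Tg_wet = Tg_dry - k*moisture = 208 - 13*0.9 = 196.3 deg C

196.3 deg C


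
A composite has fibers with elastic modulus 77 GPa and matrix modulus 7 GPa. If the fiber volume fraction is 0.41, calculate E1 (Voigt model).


E1 = Ef*Vf + Em*(1-Vf) = 77*0.41 + 7*0.59 = 35.7 GPa

35.7 GPa


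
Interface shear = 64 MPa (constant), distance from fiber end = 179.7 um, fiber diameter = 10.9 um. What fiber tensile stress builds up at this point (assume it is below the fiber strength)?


Force balance: sigma_f * (pi*d^2/4) = tau * (pi*d) * x  ->  sigma_f = 4 * tau * x / d
sigma_f = 4 * 64 * 179.7 / 10.9 = 4220.5 MPa

4220.5 MPa


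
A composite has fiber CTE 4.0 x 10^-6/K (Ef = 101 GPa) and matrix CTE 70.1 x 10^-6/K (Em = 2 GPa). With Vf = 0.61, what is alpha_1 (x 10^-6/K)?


E1 = Ef*Vf + Em*(1-Vf) = 62.39
alpha_1 = (alpha_f*Ef*Vf + alpha_m*Em*(1-Vf))/E1 = 4.83 x 10^-6/K

4.83 x 10^-6/K


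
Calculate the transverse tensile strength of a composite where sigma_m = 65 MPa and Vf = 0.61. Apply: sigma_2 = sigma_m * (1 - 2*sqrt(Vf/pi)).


factor = 1 - 2*sqrt(0.61/pi) = 0.1187
sigma_2 = 65 * 0.1187 = 7.72 MPa

7.72 MPa


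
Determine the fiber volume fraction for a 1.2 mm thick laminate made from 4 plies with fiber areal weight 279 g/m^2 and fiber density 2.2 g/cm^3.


Vf = n * FAW / (rho_f * h * 1000) = 4 * 279 / (2.2 * 1.2 * 1000) = 0.4227

0.4227


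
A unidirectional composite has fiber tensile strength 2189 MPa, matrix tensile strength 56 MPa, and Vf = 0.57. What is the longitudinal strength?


sigma_1 = sigma_f*Vf + sigma_m*(1-Vf) = 2189*0.57 + 56*0.43 = 1271.8 MPa

1271.8 MPa


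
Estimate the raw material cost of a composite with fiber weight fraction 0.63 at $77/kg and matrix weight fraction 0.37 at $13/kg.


Cost = cost_f*Wf + cost_m*Wm = 77*0.63 + 13*0.37 = $53.32/kg

$53.32/kg


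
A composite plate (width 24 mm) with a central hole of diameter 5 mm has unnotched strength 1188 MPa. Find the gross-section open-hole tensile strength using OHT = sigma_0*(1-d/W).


OHT = sigma_0*(1-d/W) = 1188*(1-5/24) = 940.5 MPa

940.5 MPa


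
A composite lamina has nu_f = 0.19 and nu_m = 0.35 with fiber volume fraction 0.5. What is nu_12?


nu_12 = nu_f*Vf + nu_m*(1-Vf) = 0.19*0.5 + 0.35*0.5 = 0.27

0.27


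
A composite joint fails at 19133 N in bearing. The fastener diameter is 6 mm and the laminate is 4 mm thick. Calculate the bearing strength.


sigma_br = F/(d*h) = 19133/(6*4) = 797.2 MPa

797.2 MPa


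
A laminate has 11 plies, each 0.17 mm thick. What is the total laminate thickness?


h = n * t_ply = 11 * 0.17 = 1.87 mm

1.87 mm


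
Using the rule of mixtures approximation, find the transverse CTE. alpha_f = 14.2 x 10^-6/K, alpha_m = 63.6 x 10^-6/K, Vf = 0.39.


alpha_2 = alpha_f*Vf + alpha_m*(1-Vf) = 14.2*0.39 + 63.6*0.61 = 44.3 x 10^-6/K

44.3 x 10^-6/K


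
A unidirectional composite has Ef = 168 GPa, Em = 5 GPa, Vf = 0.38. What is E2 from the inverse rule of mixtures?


1/E2 = Vf/Ef + (1-Vf)/Em = 0.38/168 + 0.62/5
E2 = 7.92 GPa

7.92 GPa


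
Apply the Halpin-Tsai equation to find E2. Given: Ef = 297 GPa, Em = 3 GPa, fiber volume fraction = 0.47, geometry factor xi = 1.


eta = (Ef/Em - 1)/(Ef/Em + xi) = (99.0 - 1)/(99.0 + 1) = 0.98
E2 = Em*(1+xi*eta*Vf)/(1-eta*Vf) = 8.12 GPa

8.12 GPa


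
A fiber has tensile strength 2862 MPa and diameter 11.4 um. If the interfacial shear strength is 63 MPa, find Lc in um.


Lc = sigma_f * d / (2 * tau_i) = 2862 * 11.4 / (2 * 63) = 258.9 um

258.9 um


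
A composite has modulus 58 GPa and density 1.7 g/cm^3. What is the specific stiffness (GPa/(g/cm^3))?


Specific stiffness = E/rho = 58/1.7 = 34.1 GPa/(g/cm^3)

34.1 GPa/(g/cm^3)


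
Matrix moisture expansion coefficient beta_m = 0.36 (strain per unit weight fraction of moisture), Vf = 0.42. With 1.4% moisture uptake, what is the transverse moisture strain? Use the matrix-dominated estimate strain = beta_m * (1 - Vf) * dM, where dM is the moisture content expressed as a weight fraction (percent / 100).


dM = 1.4/100 = 0.014
strain = beta_m * (1-Vf) * dM = 0.36 * 0.58 * 0.014 = 0.0029232

0.0029232


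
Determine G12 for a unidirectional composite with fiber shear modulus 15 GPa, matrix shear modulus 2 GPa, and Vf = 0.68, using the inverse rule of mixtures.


1/G12 = Vf/Gf + (1-Vf)/Gm = 0.68/15 + 0.32/2
G12 = 4.87 GPa

4.87 GPa


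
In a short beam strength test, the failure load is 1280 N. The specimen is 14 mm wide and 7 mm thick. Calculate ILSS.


ILSS = 3F/(4bh) = 3*1280/(4*14*7) = 9.8 MPa

9.8 MPa


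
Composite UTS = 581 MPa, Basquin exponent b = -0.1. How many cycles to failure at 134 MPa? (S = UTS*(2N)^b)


N = 0.5 * (S/UTS)^(1/b) = 0.5 * (134/581)^(1/-0.1) = 1.1740e+06 cycles

1.1740e+06 cycles


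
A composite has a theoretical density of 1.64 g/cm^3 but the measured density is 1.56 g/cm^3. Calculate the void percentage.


Void% = (rho_theo - rho_actual)/rho_theo * 100 = (1.64 - 1.56)/1.64 * 100 = 4.88%

4.88%


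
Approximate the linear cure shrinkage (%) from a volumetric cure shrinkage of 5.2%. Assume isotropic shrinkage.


Linear shrinkage ≈ vol_shrink/3 = 5.2/3 = 1.733%

1.733%


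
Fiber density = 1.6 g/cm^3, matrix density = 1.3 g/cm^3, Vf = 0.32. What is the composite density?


rho_c = rho_f*Vf + rho_m*(1-Vf) = 1.6*0.32 + 1.3*0.68 = 1.396 g/cm^3

1.396 g/cm^3


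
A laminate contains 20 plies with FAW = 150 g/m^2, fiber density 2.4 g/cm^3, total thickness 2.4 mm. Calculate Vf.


Vf = n * FAW / (rho_f * h * 1000) = 20 * 150 / (2.4 * 2.4 * 1000) = 0.5208

0.5208


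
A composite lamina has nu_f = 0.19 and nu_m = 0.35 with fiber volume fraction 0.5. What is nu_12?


nu_12 = nu_f*Vf + nu_m*(1-Vf) = 0.19*0.5 + 0.35*0.5 = 0.27

0.27


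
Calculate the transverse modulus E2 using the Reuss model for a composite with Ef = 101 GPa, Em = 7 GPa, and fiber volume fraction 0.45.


1/E2 = Vf/Ef + (1-Vf)/Em = 0.45/101 + 0.55/7
E2 = 12.04 GPa

12.04 GPa


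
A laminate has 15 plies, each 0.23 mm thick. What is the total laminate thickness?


h = n * t_ply = 15 * 0.23 = 3.45 mm

3.45 mm


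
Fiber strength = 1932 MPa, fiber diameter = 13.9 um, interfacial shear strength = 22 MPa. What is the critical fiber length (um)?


Lc = sigma_f * d / (2 * tau_i) = 1932 * 13.9 / (2 * 22) = 610.3 um

610.3 um


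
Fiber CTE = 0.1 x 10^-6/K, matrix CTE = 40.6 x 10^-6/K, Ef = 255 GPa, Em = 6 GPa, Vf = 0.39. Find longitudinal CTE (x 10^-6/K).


E1 = Ef*Vf + Em*(1-Vf) = 103.11
alpha_1 = (alpha_f*Ef*Vf + alpha_m*Em*(1-Vf))/E1 = 1.54 x 10^-6/K

1.54 x 10^-6/K


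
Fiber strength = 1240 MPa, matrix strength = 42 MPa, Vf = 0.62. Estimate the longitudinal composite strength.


sigma_1 = sigma_f*Vf + sigma_m*(1-Vf) = 1240*0.62 + 42*0.38 = 784.8 MPa

784.8 MPa


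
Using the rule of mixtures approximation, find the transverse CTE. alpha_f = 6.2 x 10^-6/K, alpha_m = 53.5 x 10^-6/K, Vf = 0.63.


alpha_2 = alpha_f*Vf + alpha_m*(1-Vf) = 6.2*0.63 + 53.5*0.37 = 23.7 x 10^-6/K

23.7 x 10^-6/K


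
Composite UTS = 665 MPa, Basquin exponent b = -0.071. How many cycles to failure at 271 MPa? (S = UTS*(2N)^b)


N = 0.5 * (S/UTS)^(1/b) = 0.5 * (271/665)^(1/-0.071) = 154827.5479 cycles

154827.5479 cycles


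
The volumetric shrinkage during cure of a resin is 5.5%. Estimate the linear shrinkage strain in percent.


Linear shrinkage ≈ vol_shrink/3 = 5.5/3 = 1.833%

1.833%
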